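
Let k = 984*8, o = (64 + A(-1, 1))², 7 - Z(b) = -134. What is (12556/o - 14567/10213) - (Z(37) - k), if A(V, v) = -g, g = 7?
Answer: 36658747756/4740291 ≈ 7733.4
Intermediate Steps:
A(V, v) = -7 (A(V, v) = -1*7 = -7)
Z(b) = 141 (Z(b) = 7 - 1*(-134) = 7 + 134 = 141)
o = 3249 (o = (64 - 7)² = 57² = 3249)
k = 7872
(12556/o - 14567/10213) - (Z(37) - k) = (12556/3249 - 14567/10213) - (141 - 1*7872) = (12556*(1/3249) - 14567*1/10213) - (141 - 7872) = (12556/3249 - 2081/1459) - 1*(-7731) = 11558035/4740291 + 7731 = 36658747756/4740291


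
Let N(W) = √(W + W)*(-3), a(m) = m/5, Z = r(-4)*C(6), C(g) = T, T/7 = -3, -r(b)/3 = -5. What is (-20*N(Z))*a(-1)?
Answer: -36*I*√70 ≈ -301.2*I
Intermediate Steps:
r(b) = 15 (r(b) = -3*(-5) = 15)
T = -21 (T = 7*(-3) = -21)
C(g) = -21
Z = -315 (Z = 15*(-21) = -315)
a(m) = m/5 (a(m) = m*(⅕) = m/5)
N(W) = -3*√2*√W (N(W) = √(2*W)*(-3) = (√2*√W)*(-3) = -3*√2*√W)
(-20*N(Z))*a(-1) = (-(-60)*√2*√(-315))*((⅕)*(-1)) = -(-60)*√2*3*I*√35*(-⅕) = -(-180)*I*√70*(-⅕) = (180*I*√70)*(-⅕) = -36*I*√70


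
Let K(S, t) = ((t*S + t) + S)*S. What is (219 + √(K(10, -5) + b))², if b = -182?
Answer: 47329 + 876*I*√158 ≈ 47329.0 + 11011.0*I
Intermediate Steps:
K(S, t) = S*(S + t + S*t) (K(S, t) = ((S*t + t) + S)*S = ((t + S*t) + S)*S = (S + t + S*t)*S = S*(S + t + S*t))
(219 + √(K(10, -5) + b))² = (219 + √(10*(10 - 5 + 10*(-5)) - 182))² = (219 + √(10*(10 - 5 - 50) - 182))² = (219 + √(10*(-45) - 182))² = (219 + √(-450 - 182))² = (219 + √(-632))² = (219 + 2*I*√158)²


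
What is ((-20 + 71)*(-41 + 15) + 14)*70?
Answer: -91840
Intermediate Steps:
((-20 + 71)*(-41 + 15) + 14)*70 = (51*(-26) + 14)*70 = (-1326 + 14)*70 = -1312*70 = -91840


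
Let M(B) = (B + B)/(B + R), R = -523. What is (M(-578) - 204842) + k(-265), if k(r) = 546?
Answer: -224928740/1101 ≈ -2.0430e+5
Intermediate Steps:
M(B) = 2*B/(-523 + B) (M(B) = (B + B)/(B - 523) = (2*B)/(-523 + B) = 2*B/(-523 + B))
(M(-578) - 204842) + k(-265) = (2*(-578)/(-523 - 578) - 204842) + 546 = (2*(-578)/(-1101) - 204842) + 546 = (2*(-578)*(-1/1101) - 204842) + 546 = (1156/1101 - 204842) + 546 = -225529886/1101 + 546 = -224928740/1101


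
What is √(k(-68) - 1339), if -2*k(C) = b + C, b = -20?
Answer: I*√1295 ≈ 35.986*I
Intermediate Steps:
k(C) = 10 - C/2 (k(C) = -(-20 + C)/2 = 10 - C/2)
√(k(-68) - 1339) = √((10 - ½*(-68)) - 1339) = √((10 + 34) - 1339) = √(44 - 1339) = √(-1295) = I*√1295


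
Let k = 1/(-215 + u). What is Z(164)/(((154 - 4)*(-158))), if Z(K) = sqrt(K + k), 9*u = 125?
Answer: -sqrt(537264110)/42897000 ≈ -0.00054034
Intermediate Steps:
u = 125/9 (u = (1/9)*125 = 125/9 ≈ 13.889)
k = -9/1810 (k = 1/(-215 + 125/9) = 1/(-1810/9) = -9/1810 ≈ -0.0049724)
Z(K) = sqrt(-9/1810 + K) (Z(K) = sqrt(K - 9/1810) = sqrt(-9/1810 + K))
Z(164)/(((154 - 4)*(-158))) = (sqrt(-16290 + 3276100*164)/1810)/(((154 - 4)*(-158))) = (sqrt(-16290 + 537280400)/1810)/((150*(-158))) = (sqrt(537264110)/1810)/(-23700) = (sqrt(537264110)/1810)*(-1/23700) = -sqrt(537264110)/42897000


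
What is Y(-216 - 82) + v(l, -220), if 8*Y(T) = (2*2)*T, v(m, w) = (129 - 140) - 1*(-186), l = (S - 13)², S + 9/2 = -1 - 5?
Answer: 26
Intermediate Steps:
S = -21/2 (S = -9/2 + (-1 - 5) = -9/2 - 6 = -21/2 ≈ -10.500)
l = 2209/4 (l = (-21/2 - 13)² = (-47/2)² = 2209/4 ≈ 552.25)
v(m, w) = 175 (v(m, w) = -11 + 186 = 175)
Y(T) = T/2 (Y(T) = ((2*2)*T)/8 = (4*T)/8 = T/2)
Y(-216 - 82) + v(l, -220) = (-216 - 82)/2 + 175 = (½)*(-298) + 175 = -149 + 175 = 26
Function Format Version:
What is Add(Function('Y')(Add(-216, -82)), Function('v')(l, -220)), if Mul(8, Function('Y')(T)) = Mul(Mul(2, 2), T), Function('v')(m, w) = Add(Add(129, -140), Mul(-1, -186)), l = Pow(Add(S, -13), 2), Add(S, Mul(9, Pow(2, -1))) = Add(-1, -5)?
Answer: 26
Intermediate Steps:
S = Rational(-21, 2) (S = Add(Rational(-9, 2), Add(-1, -5)) = Add(Rational(-9, 2), -6) = Rational(-21, 2) ≈ -10.500)
l = Rational(2209, 4) (l = Pow(Add(Rational(-21, 2), -13), 2) = Pow(Rational(-47, 2), 2) = Rational(2209, 4) ≈ 552.25)
Function('v')(m, w) = 175 (Function('v')(m, w) = Add(-11, 186) = 175)
Function('Y')(T) = Mul(Rational(1, 2), T) (Function('Y')(T) = Mul(Rational(1, 8), Mul(Mul(2, 2), T)) = Mul(Rational(1, 8), Mul(4, T)) = Mul(Rational(1, 2), T))
Add(Function('Y')(Add(-216, -82)), Function('v')(l, -220)) = Add(Mul(Rational(1, 2), Add(-216, -82)), 175) = Add(Mul(Rational(1, 2), -298), 175) = Add(-149, 175) = 26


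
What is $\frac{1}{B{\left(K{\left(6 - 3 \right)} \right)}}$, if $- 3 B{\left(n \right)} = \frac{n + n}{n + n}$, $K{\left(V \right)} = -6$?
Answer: $-3$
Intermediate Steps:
$B{\left(n \right)} = - \frac{1}{3}$ ($B{\left(n \right)} = - \frac{\left(n + n\right) \frac{1}{n + n}}{3} = - \frac{2 n \frac{1}{2 n}}{3} = \left(- \frac{1}{3}\right) 1 = - \frac{1}{3}$)
$\frac{1}{B{\left(K{\left(6 - 3 \right)} \right)}} = \frac{1}{- \frac{1}{3}} = -3$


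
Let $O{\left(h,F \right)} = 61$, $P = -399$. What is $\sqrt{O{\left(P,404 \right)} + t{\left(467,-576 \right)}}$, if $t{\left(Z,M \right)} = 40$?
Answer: $\sqrt{101} \approx 10.05$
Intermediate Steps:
$\sqrt{O{\left(P,404 \right)} + t{\left(467,-576 \right)}} = \sqrt{61 + 40} = \sqrt{101}$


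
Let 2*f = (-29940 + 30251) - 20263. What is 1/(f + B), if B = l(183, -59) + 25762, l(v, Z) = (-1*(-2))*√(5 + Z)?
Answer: 877/13844334 - I*√6/41533002 ≈ 6.3347e-5 - 5.8977e-8*I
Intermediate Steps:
f = -9976 (f = ((-29940 + 30251) - 20263)/2 = (311 - 20263)/2 = (½)*(-19952) = -9976)
l(v, Z) = 2*√(5 + Z)
B = 25762 + 6*I*√6 (B = 2*√(5 - 59) + 25762 = 2*√(-54) + 25762 = 2*(3*I*√6) + 25762 = 6*I*√6 + 25762 = 25762 + 6*I*√6 ≈ 25762.0 + 14.697*I)
1/(f + B) = 1/(-9976 + (25762 + 6*I*√6)) = 1/(15786 + 6*I*√6)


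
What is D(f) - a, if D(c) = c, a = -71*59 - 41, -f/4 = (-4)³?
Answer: 4486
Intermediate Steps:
f = 256 (f = -4*(-4)³ = -4*(-64) = 256)
a = -4230 (a = -4189 - 41 = -4230)
D(f) - a = 256 - 1*(-4230) = 256 + 4230 = 4486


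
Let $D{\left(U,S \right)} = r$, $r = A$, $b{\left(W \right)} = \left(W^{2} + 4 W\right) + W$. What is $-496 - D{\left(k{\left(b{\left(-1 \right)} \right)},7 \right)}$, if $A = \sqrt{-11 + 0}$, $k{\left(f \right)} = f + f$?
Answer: $-496 - i \sqrt{11} \approx -496.0 - 3.3166 i$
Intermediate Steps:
$b{\left(W \right)} = W^{2} + 5 W$
$k{\left(f \right)} = 2 f$
$A = i \sqrt{11}$ ($A = \sqrt{-11} = i \sqrt{11} \approx 3.3166 i$)
$r = i \sqrt{11} \approx 3.3166 i$
$D{\left(U,S \right)} = i \sqrt{11}$
$-496 - D{\left(k{\left(b{\left(-1 \right)} \right)},7 \right)} = -496 - i \sqrt{11}$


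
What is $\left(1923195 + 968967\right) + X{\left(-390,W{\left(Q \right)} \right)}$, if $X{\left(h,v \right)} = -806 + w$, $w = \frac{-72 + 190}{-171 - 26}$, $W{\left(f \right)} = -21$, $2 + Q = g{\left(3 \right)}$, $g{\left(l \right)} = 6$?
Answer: $\frac{569597014}{197} \approx 2.8914 \cdot 10^{6}$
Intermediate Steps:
$Q = 4$ ($Q = -2 + 6 = 4$)
$w = - \frac{118}{197}$ ($w = \frac{118}{-197} = 118 \left(- \frac{1}{197}\right) = - \frac{118}{197} \approx -0.59898$)
$X{\left(h,v \right)} = - \frac{158900}{197}$ ($X{\left(h,v \right)} = -806 - \frac{118}{197} = - \frac{158900}{197}$)
$\left(1923195 + 968967\right) + X{\left(-390,W{\left(Q \right)} \right)} = \left(1923195 + 968967\right) - \frac{158900}{197} = 2892162 - \frac{158900}{197} = \frac{569597014}{197}$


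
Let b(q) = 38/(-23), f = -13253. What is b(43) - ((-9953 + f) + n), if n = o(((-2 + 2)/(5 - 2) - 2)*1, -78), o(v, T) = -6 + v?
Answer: 533884/23 ≈ 23212.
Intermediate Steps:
n = -8 (n = -6 + ((-2 + 2)/(5 - 2) - 2)*1 = -6 + (0/3 - 2)*1 = -6 + (0*(⅓) - 2)*1 = -6 + (0 - 2)*1 = -6 - 2*1 = -6 - 2 = -8)
b(q) = -38/23 (b(q) = 38*(-1/23) = -38/23)
b(43) - ((-9953 + f) + n) = -38/23 - ((-9953 - 13253) - 8) = -38/23 - (-23206 - 8) = -38/23 - 1*(-23214) = -38/23 + 23214 = 533884/23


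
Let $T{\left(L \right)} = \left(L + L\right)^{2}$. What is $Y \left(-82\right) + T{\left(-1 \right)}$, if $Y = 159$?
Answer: $-13034$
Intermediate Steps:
$T{\left(L \right)} = 4 L^{2}$ ($T{\left(L \right)} = \left(2 L\right)^{2} = 4 L^{2}$)
$Y \left(-82\right) + T{\left(-1 \right)} = 159 \left(-82\right) + 4 \left(-1\right)^{2} = -13038 + 4 \cdot 1 = -13038 + 4 = -13034$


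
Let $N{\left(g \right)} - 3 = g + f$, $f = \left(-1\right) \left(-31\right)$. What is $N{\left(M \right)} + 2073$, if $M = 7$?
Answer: $2114$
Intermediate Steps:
$f = 31$
$N{\left(g \right)} = 34 + g$ ($N{\left(g \right)} = 3 + \left(g + 31\right) = 3 + \left(31 + g\right) = 34 + g$)
$N{\left(M \right)} + 2073 = \left(34 + 7\right) + 2073 = 41 + 2073 = 2114$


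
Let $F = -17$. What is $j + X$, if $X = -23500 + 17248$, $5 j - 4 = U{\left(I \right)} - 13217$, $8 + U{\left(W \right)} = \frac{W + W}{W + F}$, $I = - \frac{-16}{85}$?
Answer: $- \frac{63563381}{7145} \approx -8896.2$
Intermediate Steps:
$I = \frac{16}{85}$ ($I = - \frac{-16}{85} = \left(-1\right) \left(- \frac{16}{85}\right) = \frac{16}{85} \approx 0.18824$)
$U{\left(W \right)} = -8 + \frac{2 W}{-17 + W}$ ($U{\left(W \right)} = -8 + \frac{W + W}{W - 17} = -8 + \frac{2 W}{-17 + W}$)
$j = - \frac{18892841}{7145}$ ($j = \frac{4}{5} + \frac{\frac{2 \left(68 - \frac{48}{85}\right)}{-17 + \frac{16}{85}} - 13217}{5} = \frac{4}{5} + \frac{\frac{2 \left(68 - \frac{48}{85}\right)}{- \frac{1429}{85}} - 13217}{5} = \frac{4}{5} + \frac{2 \left(- \frac{85}{1429}\right) \frac{5732}{85} - 13217}{5} = \frac{4}{5} + \frac{- \frac{11464}{1429} - 13217}{5} = \frac{4}{5} + \frac{1}{5} \left(- \frac{18898557}{1429}\right) = \frac{4}{5} - \frac{18898557}{7145} = - \frac{18892841}{7145} \approx -2644.2$)
$X = -6252$
$j + X = - \frac{18892841}{7145} - 6252 = - \frac{63563381}{7145}$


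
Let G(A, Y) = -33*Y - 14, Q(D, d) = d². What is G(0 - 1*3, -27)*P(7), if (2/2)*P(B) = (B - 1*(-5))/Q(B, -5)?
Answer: 10524/25 ≈ 420.96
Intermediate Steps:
G(A, Y) = -14 - 33*Y
P(B) = ⅕ + B/25 (P(B) = (B - 1*(-5))/((-5)²) = (B + 5)/25 = (5 + B)*(1/25) = ⅕ + B/25)
G(0 - 1*3, -27)*P(7) = (-14 - 33*(-27))*(⅕ + (1/25)*7) = (-14 + 891)*(⅕ + 7/25) = 877*(12/25) = 10524/25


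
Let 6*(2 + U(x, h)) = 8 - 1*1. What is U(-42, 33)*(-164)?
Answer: 410/3 ≈ 136.67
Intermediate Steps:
U(x, h) = -⅚ (U(x, h) = -2 + (8 - 1*1)/6 = -2 + (8 - 1)/6 = -2 + (⅙)*7 = -2 + 7/6 = -⅚)
U(-42, 33)*(-164) = -⅚*(-164) = 410/3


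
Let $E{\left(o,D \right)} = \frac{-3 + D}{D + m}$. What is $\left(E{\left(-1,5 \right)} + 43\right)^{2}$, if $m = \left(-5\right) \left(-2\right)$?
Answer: $\frac{418609}{225} \approx 1860.5$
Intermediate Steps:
$m = 10$
$E{\left(o,D \right)} = \frac{-3 + D}{10 + D}$ ($E{\left(o,D \right)} = \frac{-3 + D}{D + 10} = \frac{-3 + D}{10 + D}$)
$\left(E{\left(-1,5 \right)} + 43\right)^{2} = \left(\frac{-3 + 5}{10 + 5} + 43\right)^{2} = \left(\frac{1}{15} \cdot 2 + 43\right)^{2} = \left(\frac{2}{15} + 43\right)^{2} = \left(\frac{647}{15}\right)^{2} = \frac{418609}{225}$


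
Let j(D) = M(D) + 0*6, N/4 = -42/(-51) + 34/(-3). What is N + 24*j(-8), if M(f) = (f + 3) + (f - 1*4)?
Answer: -22952/51 ≈ -450.04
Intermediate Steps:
M(f) = -1 + 2*f (M(f) = (3 + f) + (f - 4) = (3 + f) + (-4 + f) = -1 + 2*f)
N = -2144/51 (N = 4*(-42/(-51) + 34/(-3)) = 4*(-42*(-1/51) + 34*(-⅓)) = 4*(14/17 - 34/3) = 4*(-536/51) = -2144/51 ≈ -42.039)
j(D) = -1 + 2*D (j(D) = (-1 + 2*D) + 0*6 = (-1 + 2*D) + 0 = -1 + 2*D)
N + 24*j(-8) = -2144/51 + 24*(-1 + 2*(-8)) = -2144/51 + 24*(-1 - 16) = -2144/51 + 24*(-17) = -2144/51 - 408 = -22952/51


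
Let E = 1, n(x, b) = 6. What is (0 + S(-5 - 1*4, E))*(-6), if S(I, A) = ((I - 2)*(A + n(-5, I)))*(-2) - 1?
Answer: -918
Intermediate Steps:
S(I, A) = -1 - 2*(-2 + I)*(6 + A) (S(I, A) = ((I - 2)*(A + 6))*(-2) - 1 = ((-2 + I)*(6 + A))*(-2) - 1 = -2*(-2 + I)*(6 + A) - 1 = -1 - 2*(-2 + I)*(6 + A))
(0 + S(-5 - 1*4, E))*(-6) = (0 + (23 - 12*(-5 - 1*4) + 4*1 - 2*1*(-5 - 1*4)))*(-6) = (0 + (23 - 12*(-5 - 4) + 4 - 2*1*(-5 - 4)))*(-6) = (0 + (23 - 12*(-9) + 4 - 2*1*(-9)))*(-6) = (0 + (23 + 108 + 4 + 18))*(-6) = (0 + 153)*(-6) = 153*(-6) = -918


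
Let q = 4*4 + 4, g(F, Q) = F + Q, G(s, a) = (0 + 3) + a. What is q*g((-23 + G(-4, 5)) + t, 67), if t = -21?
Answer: 620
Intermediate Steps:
G(s, a) = 3 + a
q = 20 (q = 16 + 4 = 20)
q*g((-23 + G(-4, 5)) + t, 67) = 20*(((-23 + (3 + 5)) - 21) + 67) = 20*(((-23 + 8) - 21) + 67) = 20*((-15 - 21) + 67) = 20*(-36 + 67) = 20*31 = 620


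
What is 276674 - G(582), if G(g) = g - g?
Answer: 276674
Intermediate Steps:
G(g) = 0
276674 - G(582) = 276674 - 1*0 = 276674 + 0 = 276674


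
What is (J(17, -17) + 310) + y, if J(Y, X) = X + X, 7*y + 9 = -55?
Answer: 1868/7 ≈ 266.86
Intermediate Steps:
y = -64/7 (y = -9/7 + (⅐)*(-55) = -9/7 - 55/7 = -64/7 ≈ -9.1429)
J(Y, X) = 2*X
(J(17, -17) + 310) + y = (2*(-17) + 310) - 64/7 = (-34 + 310) - 64/7 = 276 - 64/7 = 1868/7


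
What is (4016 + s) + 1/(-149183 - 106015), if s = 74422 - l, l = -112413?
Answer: 48704793497/255198 ≈ 1.9085e+5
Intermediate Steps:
s = 186835 (s = 74422 - 1*(-112413) = 74422 + 112413 = 186835)
(4016 + s) + 1/(-149183 - 106015) = (4016 + 186835) + 1/(-149183 - 106015) = 190851 + 1/(-255198) = 190851 - 1/255198 = 48704793497/255198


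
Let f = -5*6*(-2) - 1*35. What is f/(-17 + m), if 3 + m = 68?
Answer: 25/48 ≈ 0.52083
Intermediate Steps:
m = 65 (m = -3 + 68 = 65)
f = 25 (f = -30*(-2) - 35 = 60 - 35 = 25)
f/(-17 + m) = 25/(-17 + 65) = 25/48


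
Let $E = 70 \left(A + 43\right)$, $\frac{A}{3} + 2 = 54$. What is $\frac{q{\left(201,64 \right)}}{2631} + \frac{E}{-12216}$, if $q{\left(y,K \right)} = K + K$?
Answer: $- \frac{5847697}{5356716} \approx -1.0917$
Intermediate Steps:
$A = 156$ ($A = -6 + 3 \cdot 54 = -6 + 162 = 156$)
$q{\left(y,K \right)} = 2 K$
$E = 13930$ ($E = 70 \left(156 + 43\right) = 70 \cdot 199 = 13930$)
$\frac{q{\left(201,64 \right)}}{2631} + \frac{E}{-12216} = \frac{2 \cdot 64}{2631} + \frac{13930}{-12216} = 128 \cdot \frac{1}{2631} + 13930 \left(- \frac{1}{12216}\right) = \frac{128}{2631} - \frac{6965}{6108} = - \frac{5847697}{5356716}$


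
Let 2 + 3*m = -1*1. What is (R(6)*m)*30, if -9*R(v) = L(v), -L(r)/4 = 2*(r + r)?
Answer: -320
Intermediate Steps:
m = -1 (m = -2/3 + (-1*1)/3 = -2/3 + (1/3)*(-1) = -2/3 - 1/3 = -1)
L(r) = -16*r (L(r) = -8*(r + r) = -8*2*r = -16*r)
R(v) = 16*v/9 (R(v) = -(-16)*v/9 = 16*v/9)
(R(6)*m)*30 = (((16/9)*6)*(-1))*30 = ((32/3)*(-1))*30 = -32/3*30 = -320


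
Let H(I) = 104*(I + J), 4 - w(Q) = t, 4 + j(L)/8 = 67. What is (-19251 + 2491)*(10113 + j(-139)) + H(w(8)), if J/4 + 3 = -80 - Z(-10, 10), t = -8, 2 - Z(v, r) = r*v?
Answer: -178016632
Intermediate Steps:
Z(v, r) = 2 - r*v
J = -740 (J = -12 + 4*(-80 - (2 - 1*10*(-10))) = -12 + 4*(-80 - (2 + 100)) = -12 + 4*(-80 - 1*102) = -12 + 4*(-80 - 102) = -12 + 4*(-182) = -12 - 728 = -740)
j(L) = 504 (j(L) = -32 + 8*67 = -32 + 536 = 504)
w(Q) = 12 (w(Q) = 4 - 1*(-8) = 4 + 8 = 12)
H(I) = -76960 + 104*I (H(I) = 104*(I - 740) = 104*(-740 + I) = -76960 + 104*I)
(-19251 + 2491)*(10113 + j(-139)) + H(w(8)) = (-19251 + 2491)*(10113 + 504) + (-76960 + 104*12) = -16760*10617 + (-76960 + 1248) = -177940920 - 75712 = -178016632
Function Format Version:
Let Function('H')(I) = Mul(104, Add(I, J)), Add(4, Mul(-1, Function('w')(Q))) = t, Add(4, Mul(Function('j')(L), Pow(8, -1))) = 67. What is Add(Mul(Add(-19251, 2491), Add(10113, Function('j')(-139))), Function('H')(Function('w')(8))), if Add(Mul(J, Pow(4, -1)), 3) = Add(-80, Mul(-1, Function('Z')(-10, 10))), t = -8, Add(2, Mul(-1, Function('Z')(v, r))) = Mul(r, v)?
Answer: -178016632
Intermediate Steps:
Function('Z')(v, r) = Add(2, Mul(-1, r, v)) (Function('Z')(v, r) = Add(2, Mul(-1, Mul(r, v))) = Add(2, Mul(-1, r, v)))
J = -740 (J = Add(-12, Mul(4, Add(-80, Mul(-1, Add(2, Mul(-1, 10, -10)))))) = Add(-12, Mul(4, Add(-80, Mul(-1, Add(2, 100))))) = Add(-12, Mul(4, Add(-80, Mul(-1, 102)))) = Add(-12, Mul(4, Add(-80, -102))) = Add(-12, Mul(4, -182)) = Add(-12, -728) = -740)
Function('j')(L) = 504 (Function('j')(L) = Add(-32, Mul(8, 67)) = Add(-32, 536) = 504)
Function('w')(Q) = 12 (Function('w')(Q) = Add(4, Mul(-1, -8)) = Add(4, 8) = 12)
Function('H')(I) = Add(-76960, Mul(104, I)) (Function('H')(I) = Mul(104, Add(I, -740)) = Mul(104, Add(-740, I)) = Add(-76960, Mul(104, I)))
Add(Mul(Add(-19251, 2491), Add(10113, Function('j')(-139))), Function('H')(Function('w')(8))) = Add(Mul(Add(-19251, 2491), Add(10113, 504)), Add(-76960, Mul(104, 12))) = Add(Mul(-16760, 10617), Add(-76960, 1248)) = Add(-177940920, -75712) = -178016632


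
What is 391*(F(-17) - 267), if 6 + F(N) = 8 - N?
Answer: -96968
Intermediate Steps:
F(N) = 2 - N (F(N) = -6 + (8 - N) = 2 - N)
391*(F(-17) - 267) = 391*((2 - 1*(-17)) - 267) = 391*((2 + 17) - 267) = 391*(19 - 267) = 391*(-248) = -96968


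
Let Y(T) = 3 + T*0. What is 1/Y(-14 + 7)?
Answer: ⅓ ≈ 0.33333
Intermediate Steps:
Y(T) = 3 (Y(T) = 3 + 0 = 3)
1/Y(-14 + 7) = 1/3 = ⅓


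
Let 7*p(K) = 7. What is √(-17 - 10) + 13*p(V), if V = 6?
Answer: 13 + 3*I*√3 ≈ 13.0 + 5.1962*I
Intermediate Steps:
p(K) = 1 (p(K) = (⅐)*7 = 1)
√(-17 - 10) + 13*p(V) = √(-17 - 10) + 13*1 = √(-27) + 13 = 3*I*√3 + 13 = 13 + 3*I*√3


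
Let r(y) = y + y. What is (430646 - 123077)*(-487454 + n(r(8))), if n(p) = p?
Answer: -149920818222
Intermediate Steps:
r(y) = 2*y
(430646 - 123077)*(-487454 + n(r(8))) = (430646 - 123077)*(-487454 + 2*8) = 307569*(-487454 + 16) = 307569*(-487438) = -149920818222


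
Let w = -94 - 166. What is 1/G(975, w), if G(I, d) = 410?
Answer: 1/410 ≈ 0.0024390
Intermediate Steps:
w = -260
1/G(975, w) = 1/410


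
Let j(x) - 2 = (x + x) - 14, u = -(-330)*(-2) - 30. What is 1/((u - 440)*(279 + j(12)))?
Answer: -1/328830 ≈ -3.0411e-6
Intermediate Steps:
u = -690 (u = -33*20 - 30 = -660 - 30 = -690)
j(x) = -12 + 2*x (j(x) = 2 + ((x + x) - 14) = 2 + (2*x - 14) = 2 + (-14 + 2*x) = -12 + 2*x)
1/((u - 440)*(279 + j(12))) = 1/((-690 - 440)*(279 + (-12 + 2*12))) = 1/(-1130*(279 + (-12 + 24))) = 1/(-1130*(279 + 12)) = 1/(-1130*291) = 1/(-328830) = -1/328830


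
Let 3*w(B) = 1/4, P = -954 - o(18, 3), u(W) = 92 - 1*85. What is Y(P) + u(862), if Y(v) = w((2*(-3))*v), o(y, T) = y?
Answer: 85/12 ≈ 7.0833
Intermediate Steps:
u(W) = 7 (u(W) = 92 - 85 = 7)
P = -972 (P = -954 - 1*18 = -954 - 18 = -972)
w(B) = 1/12 (w(B) = (1/3)/4 = (1/3)*(1/4) = 1/12)
Y(v) = 1/12
Y(P) + u(862) = 1/12 + 7 = 85/12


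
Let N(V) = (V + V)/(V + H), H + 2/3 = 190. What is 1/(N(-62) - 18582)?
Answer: -191/3549348 ≈ -5.3813e-5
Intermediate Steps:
H = 568/3 (H = -⅔ + 190 = 568/3 ≈ 189.33)
N(V) = 2*V/(568/3 + V) (N(V) = (V + V)/(V + 568/3) = (2*V)/(568/3 + V) = 2*V/(568/3 + V))
1/(N(-62) - 18582) = 1/(6*(-62)/(568 + 3*(-62)) - 18582) = 1/(6*(-62)/(568 - 186) - 18582) = 1/(6*(-62)/382 - 18582) = 1/(6*(-62)*(1/382) - 18582) = 1/(-186/191 - 18582) = 1/(-3549348/191) = -191/3549348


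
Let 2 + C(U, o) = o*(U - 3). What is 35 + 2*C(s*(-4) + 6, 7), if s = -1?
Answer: 129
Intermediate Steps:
C(U, o) = -2 + o*(-3 + U) (C(U, o) = -2 + o*(U - 3) = -2 + o*(-3 + U))
35 + 2*C(s*(-4) + 6, 7) = 35 + 2*(-2 - 3*7 + (-1*(-4) + 6)*7) = 35 + 2*(-2 - 21 + (4 + 6)*7) = 35 + 2*(-2 - 21 + 10*7) = 35 + 2*(-2 - 21 + 70) = 35 + 2*47 = 35 + 94 = 129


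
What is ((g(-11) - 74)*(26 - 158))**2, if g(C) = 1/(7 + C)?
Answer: 96059601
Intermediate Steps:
((g(-11) - 74)*(26 - 158))**2 = ((1/(7 - 11) - 74)*(26 - 158))**2 = ((1/(-4) - 74)*(-132))**2 = ((-1/4 - 74)*(-132))**2 = (-297/4*(-132))**2 = 9801**2 = 96059601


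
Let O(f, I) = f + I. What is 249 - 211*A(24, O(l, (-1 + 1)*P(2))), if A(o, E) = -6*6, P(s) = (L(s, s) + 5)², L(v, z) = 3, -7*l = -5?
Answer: 7845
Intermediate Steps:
l = 5/7 (l = -⅐*(-5) = 5/7 ≈ 0.71429)
P(s) = 64 (P(s) = (3 + 5)² = 8² = 64)
O(f, I) = I + f
A(o, E) = -36
249 - 211*A(24, O(l, (-1 + 1)*P(2))) = 249 - 211*(-36) = 249 + 7596 = 7845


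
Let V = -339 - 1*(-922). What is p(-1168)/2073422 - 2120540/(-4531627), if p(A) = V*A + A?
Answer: 652848565828/4697987558797 ≈ 0.13896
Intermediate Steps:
V = 583 (V = -339 + 922 = 583)
p(A) = 584*A (p(A) = 583*A + A = 584*A)
p(-1168)/2073422 - 2120540/(-4531627) = (584*(-1168))/2073422 - 2120540/(-4531627) = -682112*1/2073422 - 2120540*(-1/4531627) = -341056/1036711 + 2120540/4531627 = 652848565828/4697987558797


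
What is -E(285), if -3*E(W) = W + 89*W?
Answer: 8550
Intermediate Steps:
E(W) = -30*W (E(W) = -(W + 89*W)/3 = -30*W)
-E(285) = -(-30)*285 = -1*(-8550) = 8550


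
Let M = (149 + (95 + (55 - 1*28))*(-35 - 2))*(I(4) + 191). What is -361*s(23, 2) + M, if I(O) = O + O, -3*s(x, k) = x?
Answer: -2597602/3 ≈ -8.6587e+5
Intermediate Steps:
s(x, k) = -x/3
I(O) = 2*O
M = -868635 (M = (149 + (95 + (55 - 1*28))*(-35 - 2))*(2*4 + 191) = (149 + (95 + (55 - 28))*(-37))*(8 + 191) = (149 + (95 + 27)*(-37))*199 = (149 + 122*(-37))*199 = (149 - 4514)*199 = -4365*199 = -868635)
-361*s(23, 2) + M = -(-361)*23/3 - 868635 = -361*(-23/3) - 868635 = 8303/3 - 868635 = -2597602/3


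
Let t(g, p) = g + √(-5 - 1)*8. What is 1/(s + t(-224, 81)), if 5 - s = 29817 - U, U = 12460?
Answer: -2197/38614520 - I*√6/38614520 ≈ -5.6896e-5 - 6.3434e-8*I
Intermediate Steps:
t(g, p) = g + 8*I*√6 (t(g, p) = g + √(-6)*8 = g + (I*√6)*8 = g + 8*I*√6)
s = -17352 (s = 5 - (29817 - 1*12460) = 5 - (29817 - 12460) = 5 - 1*17357 = 5 - 17357 = -17352)
1/(s + t(-224, 81)) = 1/(-17352 + (-224 + 8*I*√6)) = 1/(-17576 + 8*I*√6)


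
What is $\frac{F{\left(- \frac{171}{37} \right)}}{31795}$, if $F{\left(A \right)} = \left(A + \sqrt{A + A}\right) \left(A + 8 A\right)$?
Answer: $\frac{263169}{43527355} - \frac{4617 i \sqrt{1406}}{43527355} \approx 0.0060461 - 0.0039773 i$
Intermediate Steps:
$F{\left(A \right)} = 9 A \left(A + \sqrt{2} \sqrt{A}\right)$ ($F{\left(A \right)} = \left(A + \sqrt{2 A}\right) 9 A = \left(A + \sqrt{2} \sqrt{A}\right) 9 A = 9 A \left(A + \sqrt{2} \sqrt{A}\right)$)
$\frac{F{\left(- \frac{171}{37} \right)}}{31795} = \frac{9 \left(- \frac{171}{37}\right)^{2} + 9 \sqrt{2} \left(- \frac{171}{37}\right)^{\frac{3}{2}}}{31795} = \left(9 \left(\left(-171\right) \frac{1}{37}\right)^{2} + 9 \sqrt{2} \left(\left(-171\right) \frac{1}{37}\right)^{\frac{3}{2}}\right) \frac{1}{31795} = \left(9 \left(- \frac{171}{37}\right)^{2} + 9 \sqrt{2} \left(- \frac{171}{37}\right)^{\frac{3}{2}}\right) \frac{1}{31795} = \left(9 \cdot \frac{29241}{1369} + 9 \sqrt{2} \left(- \frac{513 i \sqrt{703}}{1369}\right)\right) \frac{1}{31795} = \left(\frac{263169}{1369} - \frac{4617 i \sqrt{1406}}{1369}\right) \frac{1}{31795} = \frac{263169}{43527355} - \frac{4617 i \sqrt{1406}}{43527355}$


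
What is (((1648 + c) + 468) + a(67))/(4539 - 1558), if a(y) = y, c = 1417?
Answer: 3600/2981 ≈ 1.2076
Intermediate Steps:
(((1648 + c) + 468) + a(67))/(4539 - 1558) = (((1648 + 1417) + 468) + 67)/(4539 - 1558) = ((3065 + 468) + 67)/2981 = (3533 + 67)*(1/2981) = 3600*(1/2981) = 3600/2981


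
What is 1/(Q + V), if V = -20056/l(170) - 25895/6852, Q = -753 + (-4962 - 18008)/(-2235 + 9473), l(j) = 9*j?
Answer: -6323333940/4888324211483 ≈ -0.0012936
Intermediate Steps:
Q = -2736592/3619 (Q = -753 - 22970/7238 = -753 - 22970*1/7238 = -753 - 11485/3619 = -2736592/3619 ≈ -756.17)
V = -29507177/1747260 (V = -20056/(9*170) - 25895/6852 = -20056/1530 - 25895*1/6852 = -20056*1/1530 - 25895/6852 = -10028/765 - 25895/6852 = -29507177/1747260 ≈ -16.888)
1/(Q + V) = 1/(-2736592/3619 - 29507177/1747260) = 1/(-4888324211483/6323333940) = -6323333940/4888324211483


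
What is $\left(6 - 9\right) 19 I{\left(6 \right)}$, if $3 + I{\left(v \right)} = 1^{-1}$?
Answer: $114$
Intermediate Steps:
$I{\left(v \right)} = -2$ ($I{\left(v \right)} = -3 + 1^{-1} = -3 + 1 = -2$)
$\left(6 - 9\right) 19 I{\left(6 \right)} = \left(6 - 9\right) 19 \left(-2\right) = \left(-3\right) 19 \left(-2\right) = \left(-57\right) \left(-2\right) = 114$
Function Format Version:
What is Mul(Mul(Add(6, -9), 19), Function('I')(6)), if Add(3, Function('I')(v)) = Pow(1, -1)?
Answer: 114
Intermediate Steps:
Function('I')(v) = -2 (Function('I')(v) = Add(-3, Pow(1, -1)) = Add(-3, 1) = -2)
Mul(Mul(Add(6, -9), 19), Function('I')(6)) = Mul(Mul(Add(6, -9), 19), -2) = Mul(Mul(-3, 19), -2) = Mul(-57, -2) = 114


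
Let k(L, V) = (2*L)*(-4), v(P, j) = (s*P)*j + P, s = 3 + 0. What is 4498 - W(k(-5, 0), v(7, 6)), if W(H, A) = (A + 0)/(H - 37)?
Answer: 13361/3 ≈ 4453.7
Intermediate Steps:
s = 3
v(P, j) = P + 3*P*j (v(P, j) = (3*P)*j + P = 3*P*j + P = P + 3*P*j)
k(L, V) = -8*L
W(H, A) = A/(-37 + H)
4498 - W(k(-5, 0), v(7, 6)) = 4498 - 7*(1 + 3*6)/(-37 - 8*(-5)) = 4498 - 7*(1 + 18)/(-37 + 40) = 4498 - 7*19/3 = 4498 - 133/3 = 13361/3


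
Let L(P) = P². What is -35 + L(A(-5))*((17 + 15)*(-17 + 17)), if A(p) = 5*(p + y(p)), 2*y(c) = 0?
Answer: -35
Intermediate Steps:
y(c) = 0 (y(c) = (½)*0 = 0)
A(p) = 5*p (A(p) = 5*(p + 0) = 5*p)
-35 + L(A(-5))*((17 + 15)*(-17 + 17)) = -35 + (5*(-5))²*((17 + 15)*(-17 + 17)) = -35 + (-25)²*(32*0) = -35 + 625*0 = -35 + 0 = -35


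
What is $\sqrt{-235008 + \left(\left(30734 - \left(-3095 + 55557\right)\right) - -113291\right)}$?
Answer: $i \sqrt{143445} \approx 378.74 i$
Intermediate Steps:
$\sqrt{-235008 + \left(\left(30734 - \left(-3095 + 55557\right)\right) - -113291\right)} = \sqrt{-235008 + \left(\left(30734 - 52462\right) + 113291\right)} = \sqrt{-235008 + \left(-21728 + 113291\right)} = \sqrt{-235008 + 91563} = \sqrt{-143445} = i \sqrt{143445}$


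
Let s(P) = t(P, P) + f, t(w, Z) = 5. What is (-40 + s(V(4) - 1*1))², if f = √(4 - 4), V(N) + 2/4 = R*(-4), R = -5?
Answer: 1225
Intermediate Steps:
V(N) = 39/2 (V(N) = -½ - 5*(-4) = -½ + 20 = 39/2)
f = 0 (f = √0 = 0)
s(P) = 5 (s(P) = 5 + 0 = 5)
(-40 + s(V(4) - 1*1))² = (-40 + 5)² = (-35)² = 1225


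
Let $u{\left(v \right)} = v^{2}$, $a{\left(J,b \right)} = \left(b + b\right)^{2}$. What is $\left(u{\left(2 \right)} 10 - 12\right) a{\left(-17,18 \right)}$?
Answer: $36288$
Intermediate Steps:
$a{\left(J,b \right)} = 4 b^{2}$ ($a{\left(J,b \right)} = \left(2 b\right)^{2} = 4 b^{2}$)
$\left(u{\left(2 \right)} 10 - 12\right) a{\left(-17,18 \right)} = \left(2^{2} \cdot 10 - 12\right) 4 \cdot 18^{2} = \left(4 \cdot 10 - 12\right) 4 \cdot 324 = \left(40 - 12\right) 1296 = 28 \cdot 1296 = 36288$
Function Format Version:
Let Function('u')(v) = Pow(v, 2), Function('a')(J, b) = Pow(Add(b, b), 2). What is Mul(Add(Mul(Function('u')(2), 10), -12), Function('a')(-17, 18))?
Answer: 36288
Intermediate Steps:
Function('a')(J, b) = Mul(4, Pow(b, 2)) (Function('a')(J, b) = Pow(Mul(2, b), 2) = Mul(4, Pow(b, 2)))
Mul(Add(Mul(Function('u')(2), 10), -12), Function('a')(-17, 18)) = Mul(Add(Mul(Pow(2, 2), 10), -12), Mul(4, Pow(18, 2))) = Mul(Add(Mul(4, 10), -12), Mul(4, 324)) = Mul(Add(40, -12), 1296) = Mul(28, 1296) = 36288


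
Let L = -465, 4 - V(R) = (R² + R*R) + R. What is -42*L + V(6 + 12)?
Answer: 18868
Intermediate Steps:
V(R) = 4 - R - 2*R² (V(R) = 4 - ((R² + R*R) + R) = 4 - ((R² + R²) + R) = 4 - (2*R² + R) = 4 - (R + 2*R²) = 4 + (-R - 2*R²) = 4 - R - 2*R²)
-42*L + V(6 + 12) = -42*(-465) + (4 - (6 + 12) - 2*(6 + 12)²) = 19530 + (4 - 1*18 - 2*18²) = 19530 + (4 - 18 - 2*324) = 19530 + (4 - 18 - 648) = 19530 - 662 = 18868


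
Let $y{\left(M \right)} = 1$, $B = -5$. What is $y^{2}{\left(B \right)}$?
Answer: $1$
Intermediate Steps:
$y^{2}{\left(B \right)} = 1^{2} = 1$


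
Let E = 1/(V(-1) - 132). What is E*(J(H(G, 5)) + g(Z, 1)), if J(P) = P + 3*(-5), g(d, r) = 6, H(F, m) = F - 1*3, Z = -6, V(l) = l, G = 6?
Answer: 6/133 ≈ 0.045113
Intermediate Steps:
H(F, m) = -3 + F (H(F, m) = F - 3 = -3 + F)
J(P) = -15 + P (J(P) = P - 15 = -15 + P)
E = -1/133 (E = 1/(-1 - 132) = 1/(-133) = -1/133 ≈ -0.0075188)
E*(J(H(G, 5)) + g(Z, 1)) = -((-15 + (-3 + 6)) + 6)/133 = -((-15 + 3) + 6)/133 = -(-12 + 6)/133 = -1/133*(-6) = 6/133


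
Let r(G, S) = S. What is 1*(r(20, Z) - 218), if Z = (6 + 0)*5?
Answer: -188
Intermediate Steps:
Z = 30 (Z = 6*5 = 30)
1*(r(20, Z) - 218) = 1*(30 - 218) = 1*(-188) = -188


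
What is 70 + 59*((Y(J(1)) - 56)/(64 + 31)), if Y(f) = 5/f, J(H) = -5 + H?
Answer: 13089/380 ≈ 34.445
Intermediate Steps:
70 + 59*((Y(J(1)) - 56)/(64 + 31)) = 70 + 59*((5/(-5 + 1) - 56)/(64 + 31)) = 70 + 59*((5/(-4) - 56)/95) = 70 + 59*((5*(-¼) - 56)*(1/95)) = 70 + 59*((-5/4 - 56)*(1/95)) = 70 + 59*(-229/4*1/95) = 70 + 59*(-229/380) = 70 - 13511/380 = 13089/380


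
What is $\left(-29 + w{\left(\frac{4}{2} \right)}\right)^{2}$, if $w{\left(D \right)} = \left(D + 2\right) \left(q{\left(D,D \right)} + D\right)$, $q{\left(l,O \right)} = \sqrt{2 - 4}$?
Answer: $409 - 168 i \sqrt{2} \approx 409.0 - 237.59 i$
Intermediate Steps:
$q{\left(l,O \right)} = i \sqrt{2}$ ($q{\left(l,O \right)} = \sqrt{-2} = i \sqrt{2}$)
$w{\left(D \right)} = \left(2 + D\right) \left(D + i \sqrt{2}\right)$ ($w{\left(D \right)} = \left(D + 2\right) \left(i \sqrt{2} + D\right) = \left(2 + D\right) \left(D + i \sqrt{2}\right)$)
$\left(-29 + w{\left(\frac{4}{2} \right)}\right)^{2} = \left(-29 + \left(\left(\frac{4}{2}\right)^{2} + 2 \cdot \frac{4}{2} + 2 i \sqrt{2} + i \frac{4}{2} \sqrt{2}\right)\right)^{2} = \left(-29 + \left(\left(4 \cdot \frac{1}{2}\right)^{2} + 2 \cdot 4 \cdot \frac{1}{2} + 2 i \sqrt{2} + i 4 \cdot \frac{1}{2} \sqrt{2}\right)\right)^{2} = \left(-29 + \left(2^{2} + 2 \cdot 2 + 2 i \sqrt{2} + i 2 \sqrt{2}\right)\right)^{2} = \left(-29 + \left(4 + 4 + 2 i \sqrt{2} + 2 i \sqrt{2}\right)\right)^{2} = \left(-29 + \left(8 + 4 i \sqrt{2}\right)\right)^{2} = \left(-21 + 4 i \sqrt{2}\right)^{2}$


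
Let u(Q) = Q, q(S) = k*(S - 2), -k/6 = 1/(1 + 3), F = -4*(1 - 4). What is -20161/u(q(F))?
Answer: 20161/15 ≈ 1344.1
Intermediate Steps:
F = 12 (F = -4*(-3) = 12)
k = -3/2 (k = -6/(1 + 3) = -6/4 = -6*¼ = -3/2 ≈ -1.5000)
q(S) = 3 - 3*S/2 (q(S) = -3*(S - 2)/2 = -3*(-2 + S)/2 = 3 - 3*S/2)
-20161/u(q(F)) = -20161/(3 - 3/2*12) = -20161/(3 - 18) = -20161/(-15) = -20161*(-1/15) = 20161/15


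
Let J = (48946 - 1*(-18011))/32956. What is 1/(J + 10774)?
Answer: 2996/32284991 ≈ 9.2798e-5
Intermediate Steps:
J = 6087/2996 (J = (48946 + 18011)*(1/32956) = 66957*(1/32956) = 6087/2996 ≈ 2.0317)
1/(J + 10774) = 1/(6087/2996 + 10774) = 1/(32284991/2996) = 2996/32284991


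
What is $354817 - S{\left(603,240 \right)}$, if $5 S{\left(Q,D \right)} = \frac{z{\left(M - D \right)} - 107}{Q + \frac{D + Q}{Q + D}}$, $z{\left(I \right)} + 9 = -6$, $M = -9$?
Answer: $\frac{535773731}{1510} \approx 3.5482 \cdot 10^{5}$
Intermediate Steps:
$z{\left(I \right)} = -15$ ($z{\left(I \right)} = -9 - 6 = -15$)
$S{\left(Q,D \right)} = - \frac{122}{5 \left(1 + Q\right)}$ ($S{\left(Q,D \right)} = \frac{\left(-15 - 107\right) \frac{1}{Q + \frac{D + Q}{Q + D}}}{5} = \frac{\left(-122\right) \frac{1}{Q + \frac{D + Q}{D + Q}}}{5} = \frac{\left(-122\right) \frac{1}{Q + 1}}{5} = \frac{\left(-122\right) \frac{1}{1 + Q}}{5} = - \frac{122}{5 \left(1 + Q\right)}$)
$354817 - S{\left(603,240 \right)} = 354817 - - \frac{122}{5 + 5 \cdot 603} = 354817 - - \frac{122}{5 + 3015} = 354817 - - \frac{122}{3020} = 354817 - \left(-122\right) \frac{1}{3020} = 354817 - - \frac{61}{1510} = 354817 + \frac{61}{1510} = \frac{535773731}{1510}$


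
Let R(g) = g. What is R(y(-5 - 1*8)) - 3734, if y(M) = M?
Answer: -3747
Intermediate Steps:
R(y(-5 - 1*8)) - 3734 = (-5 - 1*8) - 3734 = (-5 - 8) - 3734 = -13 - 3734 = -3747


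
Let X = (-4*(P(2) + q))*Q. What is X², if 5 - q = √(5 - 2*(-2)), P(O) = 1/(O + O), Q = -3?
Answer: 729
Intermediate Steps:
P(O) = 1/(2*O)
q = 2 (q = 5 - √(5 - 2*(-2)) = 5 - √(5 + 4) = 5 - √9 = 5 - 1*3 = 5 - 3 = 2)
X = 27 (X = -4*((½)/2 + 2)*(-3) = -4*((½)*(½) + 2)*(-3) = -4*(¼ + 2)*(-3) = -4*9/4*(-3) = -9*(-3) = 27)
X² = 27² = 729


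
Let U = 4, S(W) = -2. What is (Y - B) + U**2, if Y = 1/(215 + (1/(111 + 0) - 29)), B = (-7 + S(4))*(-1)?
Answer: 144640/20647 ≈ 7.0054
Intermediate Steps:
B = 9 (B = (-7 - 2)*(-1) = -9*(-1) = 9)
Y = 111/20647 (Y = 1/(215 + (1/111 - 29)) = 1/(215 - 3218/111) = 1/(20647/111) = 111/20647 ≈ 0.0053761)
(Y - B) + U**2 = (111/20647 - 1*9) + 4**2 = (111/20647 - 9) + 16 = -185712/20647 + 16 = 144640/20647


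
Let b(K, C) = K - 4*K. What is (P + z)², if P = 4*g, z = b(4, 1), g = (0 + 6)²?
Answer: 17424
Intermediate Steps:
g = 36 (g = 6² = 36)
b(K, C) = -3*K
z = -12 (z = -3*4 = -12)
P = 144 (P = 4*36 = 144)
(P + z)² = (144 - 12)² = 132² = 17424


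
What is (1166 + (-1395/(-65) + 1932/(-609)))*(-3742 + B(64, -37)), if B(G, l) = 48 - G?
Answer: -1677860566/377 ≈ -4.4506e+6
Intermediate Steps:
(1166 + (-1395/(-65) + 1932/(-609)))*(-3742 + B(64, -37)) = (1166 + (-1395/(-65) + 1932/(-609)))*(-3742 + (48 - 1*64)) = (1166 + (-1395*(-1/65) + 1932*(-1/609)))*(-3742 + (48 - 64)) = (1166 + (279/13 - 92/29))*(-3742 - 16) = (1166 + 6895/377)*(-3758) = (446477/377)*(-3758) = -1677860566/377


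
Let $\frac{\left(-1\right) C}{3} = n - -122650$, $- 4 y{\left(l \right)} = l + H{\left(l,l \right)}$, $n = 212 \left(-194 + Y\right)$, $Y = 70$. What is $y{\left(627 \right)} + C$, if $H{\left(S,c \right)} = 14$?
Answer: $- \frac{1156985}{4} \approx -2.8925 \cdot 10^{5}$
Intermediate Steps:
$n = -26288$ ($n = 212 \left(-194 + 70\right) = 212 \left(-124\right) = -26288$)
$y{\left(l \right)} = - \frac{7}{2} - \frac{l}{4}$ ($y{\left(l \right)} = - \frac{l + 14}{4} = - \frac{14 + l}{4} = - \frac{7}{2} - \frac{l}{4}$)
$C = -289086$ ($C = - 3 \left(-26288 - -122650\right) = - 3 \left(-26288 + 122650\right) = \left(-3\right) 96362 = -289086$)
$y{\left(627 \right)} + C = \left(- \frac{7}{2} - \frac{627}{4}\right) - 289086 = - \frac{641}{4} - 289086 = - \frac{1156985}{4}$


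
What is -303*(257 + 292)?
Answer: -166347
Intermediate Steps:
-303*(257 + 292) = -303*549 = -166347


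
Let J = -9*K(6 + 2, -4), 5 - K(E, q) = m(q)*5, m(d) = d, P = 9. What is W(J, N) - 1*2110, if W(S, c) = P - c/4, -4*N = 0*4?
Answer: -2101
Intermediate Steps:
K(E, q) = 5 - 5*q (K(E, q) = 5 - q*5 = 5 - 5*q)
J = -225 (J = -9*(5 - 5*(-4)) = -9*(5 + 20) = -9*25 = -225)
N = 0 (N = -0*4 = -¼*0 = 0)
W(S, c) = 9 - c/4
W(J, N) - 1*2110 = (9 - ¼*0) - 1*2110 = (9 + 0) - 2110 = 9 - 2110 = -2101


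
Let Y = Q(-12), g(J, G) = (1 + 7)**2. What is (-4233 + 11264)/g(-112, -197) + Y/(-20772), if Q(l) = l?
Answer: 12170725/110784 ≈ 109.86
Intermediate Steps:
g(J, G) = 64 (g(J, G) = 8**2 = 64)
Y = -12
(-4233 + 11264)/g(-112, -197) + Y/(-20772) = (-4233 + 11264)/64 - 12/(-20772) = 7031*(1/64) - 12*(-1/20772) = 7031/64 + 1/1731 = 12170725/110784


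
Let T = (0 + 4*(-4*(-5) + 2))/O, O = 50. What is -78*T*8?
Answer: -27456/25 ≈ -1098.2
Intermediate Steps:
T = 44/25 (T = (0 + 4*(-4*(-5) + 2))/50 = (0 + 4*(20 + 2))*(1/50) = (0 + 4*22)*(1/50) = (0 + 88)*(1/50) = 88*(1/50) = 44/25 ≈ 1.7600)
-78*T*8 = -78*44/25*8 = -3432/25*8 = -27456/25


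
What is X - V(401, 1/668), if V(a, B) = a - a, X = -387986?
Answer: -387986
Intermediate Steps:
V(a, B) = 0
X - V(401, 1/668) = -387986 - 1*0 = -387986 + 0 = -387986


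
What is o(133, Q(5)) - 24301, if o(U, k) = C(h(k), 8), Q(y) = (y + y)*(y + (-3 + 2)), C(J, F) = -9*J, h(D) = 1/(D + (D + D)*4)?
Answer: -972041/40 ≈ -24301.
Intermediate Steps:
h(D) = 1/(9*D) (h(D) = 1/(D + (2*D)*4) = 1/(D + 8*D) = 1/(9*D))
Q(y) = 2*y*(-1 + y) (Q(y) = (2*y)*(y - 1) = (2*y)*(-1 + y) = 2*y*(-1 + y))
o(U, k) = -1/k
o(133, Q(5)) - 24301 = -1/(2*5*(-1 + 5)) - 24301 = -1/(2*5*4) - 24301 = -1/40 - 24301 = -972041/40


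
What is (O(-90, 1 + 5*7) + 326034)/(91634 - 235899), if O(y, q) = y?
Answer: -325944/144265 ≈ -2.2593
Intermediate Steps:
(O(-90, 1 + 5*7) + 326034)/(91634 - 235899) = (-90 + 326034)/(91634 - 235899) = 325944/(-144265) = 325944*(-1/144265) = -325944/144265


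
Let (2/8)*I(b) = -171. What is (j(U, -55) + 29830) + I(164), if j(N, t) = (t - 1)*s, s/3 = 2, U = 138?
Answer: 28810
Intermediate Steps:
s = 6 (s = 3*2 = 6)
I(b) = -684 (I(b) = 4*(-171) = -684)
j(N, t) = -6 + 6*t (j(N, t) = (t - 1)*6 = (-1 + t)*6 = -6 + 6*t)
(j(U, -55) + 29830) + I(164) = ((-6 + 6*(-55)) + 29830) - 684 = ((-6 - 330) + 29830) - 684 = (-336 + 29830) - 684 = 29494 - 684 = 28810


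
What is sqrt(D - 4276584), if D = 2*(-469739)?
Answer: I*sqrt(5216062) ≈ 2283.9*I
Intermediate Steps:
D = -939478
sqrt(D - 4276584) = sqrt(-939478 - 4276584) = sqrt(-5216062) = I*sqrt(5216062)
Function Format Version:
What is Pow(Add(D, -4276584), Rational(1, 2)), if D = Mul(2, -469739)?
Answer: Mul(I, Pow(5216062, Rational(1, 2))) ≈ Mul(2283.9, I)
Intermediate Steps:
D = -939478
Pow(Add(D, -4276584), Rational(1, 2)) = Pow(Add(-939478, -4276584), Rational(1, 2)) = Pow(-5216062, Rational(1, 2)) = Mul(I, Pow(5216062, Rational(1, 2)))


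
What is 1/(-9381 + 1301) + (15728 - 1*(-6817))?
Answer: 182163599/8080 ≈ 22545.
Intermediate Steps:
1/(-9381 + 1301) + (15728 - 1*(-6817)) = 1/(-8080) + (15728 + 6817) = -1/8080 + 22545 = 182163599/8080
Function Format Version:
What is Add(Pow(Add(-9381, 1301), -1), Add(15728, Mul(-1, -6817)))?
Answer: Rational(182163599, 8080) ≈ 22545.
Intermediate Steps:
Add(Pow(Add(-9381, 1301), -1), Add(15728, Mul(-1, -6817))) = Add(Pow(-8080, -1), Add(15728, 6817)) = Add(Rational(-1, 8080), 22545) = Rational(182163599, 8080)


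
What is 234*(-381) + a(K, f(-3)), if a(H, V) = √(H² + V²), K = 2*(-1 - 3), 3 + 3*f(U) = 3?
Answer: -89146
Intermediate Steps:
f(U) = 0 (f(U) = -1 + (⅓)*3 = -1 + 1 = 0)
K = -8 (K = 2*(-4) = -8)
234*(-381) + a(K, f(-3)) = 234*(-381) + √((-8)² + 0²) = -89154 + √(64 + 0) = -89154 + √64 = -89154 + 8 = -89146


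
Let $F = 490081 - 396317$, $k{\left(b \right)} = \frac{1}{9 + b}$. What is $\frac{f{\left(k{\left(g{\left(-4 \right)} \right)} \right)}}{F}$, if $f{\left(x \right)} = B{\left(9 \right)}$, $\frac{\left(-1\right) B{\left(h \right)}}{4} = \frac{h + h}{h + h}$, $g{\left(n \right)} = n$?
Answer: $- \frac{1}{23441} \approx -4.266 \cdot 10^{-5}$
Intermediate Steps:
$B{\left(h \right)} = -4$ ($B{\left(h \right)} = - 4 \frac{h + h}{h + h} = - 4 \frac{2 h}{2 h} = - 4 \cdot 2 h \frac{1}{2 h} = \left(-4\right) 1 = -4$)
$f{\left(x \right)} = -4$
$F = 93764$ ($F = 490081 - 396317 = 93764$)
$\frac{f{\left(k{\left(g{\left(-4 \right)} \right)} \right)}}{F} = - \frac{4}{93764} = \left(-4\right) \frac{1}{93764} = - \frac{1}{23441}$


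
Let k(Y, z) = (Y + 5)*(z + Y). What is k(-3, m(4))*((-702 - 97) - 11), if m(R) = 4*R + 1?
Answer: -22680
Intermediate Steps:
m(R) = 1 + 4*R
k(Y, z) = (5 + Y)*(Y + z)
k(-3, m(4))*((-702 - 97) - 11) = ((-3)² + 5*(-3) + 5*(1 + 4*4) - 3*(1 + 4*4))*((-702 - 97) - 11) = (9 - 15 + 5*(1 + 16) - 3*(1 + 16))*(-799 - 11) = (9 - 15 + 5*17 - 3*17)*(-810) = (9 - 15 + 85 - 51)*(-810) = 28*(-810) = -22680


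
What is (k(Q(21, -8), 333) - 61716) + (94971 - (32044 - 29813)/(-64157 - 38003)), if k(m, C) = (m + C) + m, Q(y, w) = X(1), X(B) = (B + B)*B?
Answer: 3431760951/102160 ≈ 33592.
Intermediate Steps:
X(B) = 2*B² (X(B) = (2*B)*B = 2*B²)
Q(y, w) = 2 (Q(y, w) = 2*1² = 2*1 = 2)
k(m, C) = C + 2*m (k(m, C) = (C + m) + m = C + 2*m)
(k(Q(21, -8), 333) - 61716) + (94971 - (32044 - 29813)/(-64157 - 38003)) = ((333 + 2*2) - 61716) + (94971 - (32044 - 29813)/(-64157 - 38003)) = ((333 + 4) - 61716) + (94971 - 2231/(-102160)) = (337 - 61716) + (94971 - 2231*(-1)/102160) = -61379 + (94971 - 1*(-2231/102160)) = -61379 + (94971 + 2231/102160) = -61379 + 9702239591/102160 = 3431760951/102160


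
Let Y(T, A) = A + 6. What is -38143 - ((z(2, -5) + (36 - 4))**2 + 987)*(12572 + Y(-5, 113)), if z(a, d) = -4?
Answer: -22513904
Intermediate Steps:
Y(T, A) = 6 + A
-38143 - ((z(2, -5) + (36 - 4))**2 + 987)*(12572 + Y(-5, 113)) = -38143 - ((-4 + (36 - 4))**2 + 987)*(12572 + (6 + 113)) = -38143 - ((-4 + 32)**2 + 987)*(12572 + 119) = -38143 - (28**2 + 987)*12691 = -38143 - (784 + 987)*12691 = -38143 - 1771*12691 = -38143 - 1*22475761 = -38143 - 22475761 = -22513904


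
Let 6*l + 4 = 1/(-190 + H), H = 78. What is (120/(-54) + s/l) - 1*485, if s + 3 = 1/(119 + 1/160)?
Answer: -12381548747/25648227 ≈ -482.74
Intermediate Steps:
l = -449/672 (l = -2/3 + 1/(6*(-190 + 78)) = -2/3 + (1/6)/(-112) = -2/3 + (1/6)*(-1/112) = -2/3 - 1/672 = -449/672 ≈ -0.66815)
s = -56963/19041 (s = -3 + 1/(119 + 1/160) = -3 + 1/(19041/160) = -3 + 160/19041 = -56963/19041 ≈ -2.9916)
(120/(-54) + s/l) - 1*485 = (120/(-54) - 56963/(19041*(-449/672))) - 1*485 = (120*(-1/54) - 56963/19041*(-672/449)) - 485 = (-20/9 + 12759712/2849803) - 485 = 57841348/25648227 - 485 = -12381548747/25648227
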